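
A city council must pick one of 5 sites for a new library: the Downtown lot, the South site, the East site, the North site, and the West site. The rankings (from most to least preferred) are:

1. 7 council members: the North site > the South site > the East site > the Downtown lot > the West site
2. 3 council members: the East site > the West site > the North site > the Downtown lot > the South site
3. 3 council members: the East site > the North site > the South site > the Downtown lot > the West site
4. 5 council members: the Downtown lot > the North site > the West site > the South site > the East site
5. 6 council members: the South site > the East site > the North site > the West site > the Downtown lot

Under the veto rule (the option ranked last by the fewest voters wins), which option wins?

the North site

Last-place votes: the Downtown lot 6, the South site 3, the East site 5, the North site 0, the West site 10.
the North site is ranked last by the fewest voters, so the North site wins.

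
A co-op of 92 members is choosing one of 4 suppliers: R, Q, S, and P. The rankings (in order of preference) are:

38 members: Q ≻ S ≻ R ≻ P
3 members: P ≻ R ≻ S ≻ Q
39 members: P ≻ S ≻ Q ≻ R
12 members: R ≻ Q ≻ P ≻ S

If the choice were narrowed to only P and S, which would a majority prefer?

P

Voters preferring P to S: 54; preferring S to P: 38.
P wins the head-to-head.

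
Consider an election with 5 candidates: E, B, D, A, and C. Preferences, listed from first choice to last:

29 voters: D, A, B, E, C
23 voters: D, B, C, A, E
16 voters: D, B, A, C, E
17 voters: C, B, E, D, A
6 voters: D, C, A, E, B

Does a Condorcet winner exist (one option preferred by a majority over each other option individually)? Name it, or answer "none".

D

D vs E: 74–17 for D.
D vs B: 74–17 for D.
D vs A: 91–0 for D.
D vs C: 74–17 for D.
D beats every other option head-to-head.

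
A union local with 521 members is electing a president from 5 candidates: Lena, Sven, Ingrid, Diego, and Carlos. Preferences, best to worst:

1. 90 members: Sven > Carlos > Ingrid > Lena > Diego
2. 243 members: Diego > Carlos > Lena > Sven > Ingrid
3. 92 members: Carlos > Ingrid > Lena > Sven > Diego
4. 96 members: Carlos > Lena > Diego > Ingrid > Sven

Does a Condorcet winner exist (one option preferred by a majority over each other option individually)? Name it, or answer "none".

Carlos vs Lena: 521–0 for Carlos.
Carlos vs Sven: 431–90 for Carlos.
Carlos vs Ingrid: 521–0 for Carlos.
Carlos vs Diego: 278–243 for Carlos.
Carlos beats every other option head-to-head.

Carlos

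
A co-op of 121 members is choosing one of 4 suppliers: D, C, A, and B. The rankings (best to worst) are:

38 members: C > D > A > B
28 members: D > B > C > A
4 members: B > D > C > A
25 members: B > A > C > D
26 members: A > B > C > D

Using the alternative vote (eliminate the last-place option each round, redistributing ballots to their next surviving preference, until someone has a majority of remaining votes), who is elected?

Round 1: D 28, C 38, A 26, B 29. Eliminate A.
Round 2: D 28, C 38, B 55. Eliminate D.
Round 3: C 38, B 83. B has a majority.

B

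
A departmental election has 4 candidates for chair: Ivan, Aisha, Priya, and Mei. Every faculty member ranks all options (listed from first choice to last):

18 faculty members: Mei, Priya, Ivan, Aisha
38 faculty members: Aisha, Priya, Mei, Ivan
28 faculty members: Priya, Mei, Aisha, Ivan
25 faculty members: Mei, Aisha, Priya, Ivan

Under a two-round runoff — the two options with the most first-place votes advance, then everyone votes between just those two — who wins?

Mei

Round 1 first-place votes: Ivan 0, Aisha 38, Priya 28, Mei 43.
Mei and Aisha advance.
Runoff: Mei is preferred to Aisha by 71 voters; Aisha by 38.
Mei wins the runoff.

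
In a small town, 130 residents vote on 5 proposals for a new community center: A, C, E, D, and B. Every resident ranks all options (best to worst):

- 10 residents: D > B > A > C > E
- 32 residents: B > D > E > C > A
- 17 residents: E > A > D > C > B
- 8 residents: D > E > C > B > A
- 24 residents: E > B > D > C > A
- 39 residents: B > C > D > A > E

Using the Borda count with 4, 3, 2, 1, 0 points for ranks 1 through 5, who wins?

A: 10·2 + 32·0 + 17·3 + 8·0 + 24·0 + 39·1 = 110
C: 10·1 + 32·1 + 17·1 + 8·2 + 24·1 + 39·3 = 216
E: 10·0 + 32·2 + 17·4 + 8·3 + 24·4 + 39·0 = 252
D: 10·4 + 32·3 + 17·2 + 8·4 + 24·2 + 39·2 = 328
B: 10·3 + 32·4 + 17·0 + 8·1 + 24·3 + 39·4 = 394
B has the highest Borda score (394).

B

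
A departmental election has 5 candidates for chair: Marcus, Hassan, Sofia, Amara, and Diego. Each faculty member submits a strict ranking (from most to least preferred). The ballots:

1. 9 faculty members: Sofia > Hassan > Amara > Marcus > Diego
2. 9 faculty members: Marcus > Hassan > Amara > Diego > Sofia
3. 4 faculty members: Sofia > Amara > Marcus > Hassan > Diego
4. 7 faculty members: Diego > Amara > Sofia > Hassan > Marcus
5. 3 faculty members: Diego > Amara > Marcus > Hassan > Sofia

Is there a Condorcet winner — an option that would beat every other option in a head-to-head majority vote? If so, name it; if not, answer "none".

none

Checking pairwise contests:
Sofia beats Marcus 20–12.
Sofia beats Hassan 20–12.
Amara beats Sofia 19–13.
Hassan beats Amara 18–14.
Marcus beats Diego 22–10.
Every option loses at least one head-to-head, so there is no Condorcet winner.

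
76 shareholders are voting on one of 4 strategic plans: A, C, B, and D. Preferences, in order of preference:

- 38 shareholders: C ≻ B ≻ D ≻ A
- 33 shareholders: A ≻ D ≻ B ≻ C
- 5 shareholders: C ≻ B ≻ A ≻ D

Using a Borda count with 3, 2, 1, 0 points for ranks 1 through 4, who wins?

A: 38·0 + 33·3 + 5·1 = 104
C: 38·3 + 33·0 + 5·3 = 129
B: 38·2 + 33·1 + 5·2 = 119
D: 38·1 + 33·2 + 5·0 = 104
C has the highest Borda score (129).

C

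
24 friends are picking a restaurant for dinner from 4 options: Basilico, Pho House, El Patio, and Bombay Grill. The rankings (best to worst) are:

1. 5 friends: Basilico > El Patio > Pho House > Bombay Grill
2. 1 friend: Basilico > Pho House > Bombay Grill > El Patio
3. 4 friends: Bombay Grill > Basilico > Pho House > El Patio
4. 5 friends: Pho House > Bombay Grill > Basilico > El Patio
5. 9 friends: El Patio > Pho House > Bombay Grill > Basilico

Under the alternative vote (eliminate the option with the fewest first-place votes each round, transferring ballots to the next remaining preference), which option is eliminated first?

Round 1: Basilico 6, Pho House 5, El Patio 9, Bombay Grill 4. Eliminate Bombay Grill.

Bombay Grill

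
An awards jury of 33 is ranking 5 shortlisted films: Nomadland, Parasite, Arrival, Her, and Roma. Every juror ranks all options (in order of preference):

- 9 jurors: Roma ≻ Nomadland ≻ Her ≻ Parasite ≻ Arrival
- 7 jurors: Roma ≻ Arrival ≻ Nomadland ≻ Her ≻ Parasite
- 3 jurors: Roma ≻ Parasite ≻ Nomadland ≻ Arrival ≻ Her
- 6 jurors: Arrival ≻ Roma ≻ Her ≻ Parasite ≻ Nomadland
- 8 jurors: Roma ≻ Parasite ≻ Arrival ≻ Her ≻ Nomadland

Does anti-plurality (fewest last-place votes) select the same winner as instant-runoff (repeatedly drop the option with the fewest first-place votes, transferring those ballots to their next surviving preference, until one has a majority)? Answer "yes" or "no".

Anti-plurality — last-place votes: Nomadland 14, Parasite 7, Arrival 9, Her 3, Roma 0. Winner: Roma.
Instant-runoff — R1 Nomadland 0, Parasite 0, Arrival 6, Her 0, Roma 27 (Roma winner). Winner: Roma.
The two methods agree.

yes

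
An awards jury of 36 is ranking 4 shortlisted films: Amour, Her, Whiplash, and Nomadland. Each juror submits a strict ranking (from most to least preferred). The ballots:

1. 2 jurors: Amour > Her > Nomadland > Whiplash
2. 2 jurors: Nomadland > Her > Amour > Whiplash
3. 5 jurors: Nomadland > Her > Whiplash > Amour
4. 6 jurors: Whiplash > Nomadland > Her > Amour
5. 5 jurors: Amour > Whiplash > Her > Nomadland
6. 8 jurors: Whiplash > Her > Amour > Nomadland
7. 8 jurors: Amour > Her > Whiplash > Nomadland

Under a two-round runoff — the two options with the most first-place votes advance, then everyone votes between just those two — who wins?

Round 1 first-place votes: Amour 15, Her 0, Whiplash 14, Nomadland 7.
Amour and Whiplash advance.
Runoff: Amour is preferred to Whiplash by 17 voters; Whiplash by 19.
Whiplash wins the runoff.

Whiplash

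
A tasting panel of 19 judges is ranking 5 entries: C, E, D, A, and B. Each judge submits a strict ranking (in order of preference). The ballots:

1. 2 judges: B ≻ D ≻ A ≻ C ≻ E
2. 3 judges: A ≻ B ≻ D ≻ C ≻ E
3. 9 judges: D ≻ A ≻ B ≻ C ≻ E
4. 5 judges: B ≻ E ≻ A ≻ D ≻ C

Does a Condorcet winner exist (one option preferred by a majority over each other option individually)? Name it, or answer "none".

Checking pairwise contests:
D beats C 19–0.
C beats E 14–5.
B beats D 10–9.
D beats A 11–8.
A beats B 12–7.
Every option loses at least one head-to-head, so there is no Condorcet winner.

none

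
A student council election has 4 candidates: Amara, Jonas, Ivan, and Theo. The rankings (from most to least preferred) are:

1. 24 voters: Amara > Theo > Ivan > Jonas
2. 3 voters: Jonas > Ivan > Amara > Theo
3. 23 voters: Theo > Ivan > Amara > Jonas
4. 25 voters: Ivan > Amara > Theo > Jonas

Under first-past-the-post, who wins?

First-place votes: Amara 24, Jonas 3, Ivan 25, Theo 23.
Ivan has the most first-place votes.

Ivan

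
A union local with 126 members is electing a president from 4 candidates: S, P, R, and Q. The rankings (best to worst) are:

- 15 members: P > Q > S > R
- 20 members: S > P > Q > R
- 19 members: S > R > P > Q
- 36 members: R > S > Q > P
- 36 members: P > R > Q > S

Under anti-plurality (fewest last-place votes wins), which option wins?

Last-place votes: S 36, P 36, R 35, Q 19.
Q is ranked last by the fewest voters, so Q wins.

Q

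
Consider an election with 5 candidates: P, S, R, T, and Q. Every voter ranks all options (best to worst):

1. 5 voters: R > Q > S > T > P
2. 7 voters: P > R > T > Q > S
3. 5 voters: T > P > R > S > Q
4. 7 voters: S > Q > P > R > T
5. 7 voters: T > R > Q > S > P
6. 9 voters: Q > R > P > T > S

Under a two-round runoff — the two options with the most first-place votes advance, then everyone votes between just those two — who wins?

Round 1 first-place votes: P 7, S 7, R 5, T 12, Q 9.
T and Q advance.
Runoff: T is preferred to Q by 19 voters; Q by 21.
Q wins the runoff.

Q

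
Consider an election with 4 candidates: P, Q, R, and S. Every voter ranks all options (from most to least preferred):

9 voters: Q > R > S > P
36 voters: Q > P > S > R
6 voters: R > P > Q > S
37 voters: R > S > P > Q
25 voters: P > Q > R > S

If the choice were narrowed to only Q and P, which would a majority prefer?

Voters preferring Q to P: 45; preferring P to Q: 68.
P wins the head-to-head.

P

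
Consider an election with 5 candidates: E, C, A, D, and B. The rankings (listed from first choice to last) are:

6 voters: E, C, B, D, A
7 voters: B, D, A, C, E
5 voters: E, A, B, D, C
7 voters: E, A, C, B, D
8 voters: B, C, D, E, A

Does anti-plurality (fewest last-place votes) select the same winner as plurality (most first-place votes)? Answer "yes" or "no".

no

Anti-plurality — last-place votes: E 7, C 5, A 14, D 7, B 0. Winner: B.
Plurality — first-place votes: E 18, C 0, A 0, D 0, B 15. Winner: E.
The two methods disagree.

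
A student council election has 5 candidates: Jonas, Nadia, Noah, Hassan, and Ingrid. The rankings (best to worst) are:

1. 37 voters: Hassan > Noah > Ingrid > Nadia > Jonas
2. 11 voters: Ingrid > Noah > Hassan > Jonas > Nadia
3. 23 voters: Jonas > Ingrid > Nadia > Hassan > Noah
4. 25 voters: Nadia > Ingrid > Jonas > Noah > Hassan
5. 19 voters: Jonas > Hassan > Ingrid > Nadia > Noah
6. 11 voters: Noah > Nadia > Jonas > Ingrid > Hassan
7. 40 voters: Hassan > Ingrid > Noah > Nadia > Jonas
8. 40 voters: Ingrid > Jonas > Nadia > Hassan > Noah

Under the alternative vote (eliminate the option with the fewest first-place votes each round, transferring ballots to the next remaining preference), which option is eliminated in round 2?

Nadia

Round 1: Jonas 42, Nadia 25, Noah 11, Hassan 77, Ingrid 51. Eliminate Noah.
Round 2: Jonas 42, Nadia 36, Hassan 77, Ingrid 51. Eliminate Nadia.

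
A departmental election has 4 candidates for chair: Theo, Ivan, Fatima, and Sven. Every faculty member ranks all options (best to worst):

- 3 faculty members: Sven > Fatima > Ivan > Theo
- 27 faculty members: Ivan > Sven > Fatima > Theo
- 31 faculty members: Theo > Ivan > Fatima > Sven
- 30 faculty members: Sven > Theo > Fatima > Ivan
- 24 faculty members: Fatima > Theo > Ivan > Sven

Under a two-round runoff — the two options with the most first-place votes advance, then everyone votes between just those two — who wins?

Round 1 first-place votes: Theo 31, Ivan 27, Fatima 24, Sven 33.
Sven and Theo advance.
Runoff: Sven is preferred to Theo by 60 voters; Theo by 55.
Sven wins the runoff.

Sven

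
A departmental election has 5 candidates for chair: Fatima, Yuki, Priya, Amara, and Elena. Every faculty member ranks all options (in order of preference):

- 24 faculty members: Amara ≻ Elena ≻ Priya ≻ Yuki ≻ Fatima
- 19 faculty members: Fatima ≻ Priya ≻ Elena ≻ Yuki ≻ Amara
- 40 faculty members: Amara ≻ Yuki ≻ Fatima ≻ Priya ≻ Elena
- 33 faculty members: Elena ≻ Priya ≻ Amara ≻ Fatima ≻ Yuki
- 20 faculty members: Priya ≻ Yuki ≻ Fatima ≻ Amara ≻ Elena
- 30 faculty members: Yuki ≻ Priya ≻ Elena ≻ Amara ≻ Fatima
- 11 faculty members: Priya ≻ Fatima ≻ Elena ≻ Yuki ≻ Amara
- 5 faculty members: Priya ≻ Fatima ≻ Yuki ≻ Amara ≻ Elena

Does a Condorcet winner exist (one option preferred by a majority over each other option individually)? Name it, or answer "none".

Priya

Priya vs Fatima: 123–59 for Priya.
Priya vs Yuki: 112–70 for Priya.
Priya vs Amara: 118–64 for Priya.
Priya vs Elena: 125–57 for Priya.
Priya beats every other option head-to-head.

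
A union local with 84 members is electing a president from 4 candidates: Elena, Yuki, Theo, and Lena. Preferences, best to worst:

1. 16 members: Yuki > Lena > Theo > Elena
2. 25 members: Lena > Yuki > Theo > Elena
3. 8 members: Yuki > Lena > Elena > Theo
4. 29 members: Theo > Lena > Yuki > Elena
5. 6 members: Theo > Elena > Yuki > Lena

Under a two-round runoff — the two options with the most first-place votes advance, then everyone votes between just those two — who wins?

Round 1 first-place votes: Elena 0, Yuki 24, Theo 35, Lena 25.
Theo and Lena advance.
Runoff: Theo is preferred to Lena by 35 voters; Lena by 49.
Lena wins the runoff.

Lena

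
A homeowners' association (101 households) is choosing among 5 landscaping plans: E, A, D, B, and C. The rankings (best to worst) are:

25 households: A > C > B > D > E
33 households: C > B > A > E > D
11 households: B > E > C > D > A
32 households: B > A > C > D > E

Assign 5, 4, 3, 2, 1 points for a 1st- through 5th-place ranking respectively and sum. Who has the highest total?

E: 25·1 + 33·2 + 11·4 + 32·1 = 167
A: 25·5 + 33·3 + 11·1 + 32·4 = 363
D: 25·2 + 33·1 + 11·2 + 32·2 = 169
B: 25·3 + 33·4 + 11·5 + 32·5 = 422
C: 25·4 + 33·5 + 11·3 + 32·3 = 394
B has the highest Borda score (422).

B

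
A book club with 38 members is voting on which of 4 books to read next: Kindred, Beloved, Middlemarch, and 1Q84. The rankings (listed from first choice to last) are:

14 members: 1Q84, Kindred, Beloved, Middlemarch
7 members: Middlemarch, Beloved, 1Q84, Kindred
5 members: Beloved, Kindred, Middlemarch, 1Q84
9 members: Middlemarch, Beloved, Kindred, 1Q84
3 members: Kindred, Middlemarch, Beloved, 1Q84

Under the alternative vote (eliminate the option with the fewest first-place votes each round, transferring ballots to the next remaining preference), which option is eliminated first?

Round 1: Kindred 3, Beloved 5, Middlemarch 16, 1Q84 14. Eliminate Kindred.

Kindred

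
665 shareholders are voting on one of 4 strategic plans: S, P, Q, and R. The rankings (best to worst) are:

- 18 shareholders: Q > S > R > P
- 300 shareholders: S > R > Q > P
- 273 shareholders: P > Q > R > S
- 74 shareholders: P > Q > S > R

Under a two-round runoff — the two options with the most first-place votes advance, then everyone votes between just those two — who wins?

P

Round 1 first-place votes: S 300, P 347, Q 18, R 0.
P and S advance.
Runoff: P is preferred to S by 347 voters; S by 318.
P wins the runoff.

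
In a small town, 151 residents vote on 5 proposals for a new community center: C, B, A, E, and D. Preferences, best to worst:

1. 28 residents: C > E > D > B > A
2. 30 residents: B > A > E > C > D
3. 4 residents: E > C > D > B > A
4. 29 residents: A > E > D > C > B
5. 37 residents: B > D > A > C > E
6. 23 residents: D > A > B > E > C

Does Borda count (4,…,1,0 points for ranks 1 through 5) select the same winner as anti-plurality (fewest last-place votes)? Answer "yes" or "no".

no

Borda — scores: C 220, B 346, A 349, E 270, D 325. Winner: A.
Anti-plurality — last-place votes: C 23, B 29, A 32, E 37, D 30. Winner: C.
The two methods disagree.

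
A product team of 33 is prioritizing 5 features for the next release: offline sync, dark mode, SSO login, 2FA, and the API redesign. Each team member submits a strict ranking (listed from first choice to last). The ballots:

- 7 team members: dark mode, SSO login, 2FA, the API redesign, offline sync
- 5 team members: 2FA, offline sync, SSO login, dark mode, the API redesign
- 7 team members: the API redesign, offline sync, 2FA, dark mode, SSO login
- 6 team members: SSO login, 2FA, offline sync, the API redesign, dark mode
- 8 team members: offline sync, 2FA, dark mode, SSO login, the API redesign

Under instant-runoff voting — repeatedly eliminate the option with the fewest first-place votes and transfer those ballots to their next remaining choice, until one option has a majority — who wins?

offline sync

Round 1: offline sync 8, dark mode 7, SSO login 6, 2FA 5, the API redesign 7. Eliminate 2FA.
Round 2: offline sync 13, dark mode 7, SSO login 6, the API redesign 7. Eliminate SSO login.
Round 3: offline sync 19, dark mode 7, the API redesign 7. Offline sync has a majority.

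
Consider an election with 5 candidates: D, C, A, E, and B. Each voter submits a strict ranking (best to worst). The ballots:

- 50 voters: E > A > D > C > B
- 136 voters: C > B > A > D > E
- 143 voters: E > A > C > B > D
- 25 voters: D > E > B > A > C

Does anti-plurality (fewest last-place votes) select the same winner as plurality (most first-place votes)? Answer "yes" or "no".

Anti-plurality — last-place votes: D 143, C 25, A 0, E 136, B 50. Winner: A.
Plurality — first-place votes: D 25, C 136, A 0, E 193, B 0. Winner: E.
The two methods disagree.

no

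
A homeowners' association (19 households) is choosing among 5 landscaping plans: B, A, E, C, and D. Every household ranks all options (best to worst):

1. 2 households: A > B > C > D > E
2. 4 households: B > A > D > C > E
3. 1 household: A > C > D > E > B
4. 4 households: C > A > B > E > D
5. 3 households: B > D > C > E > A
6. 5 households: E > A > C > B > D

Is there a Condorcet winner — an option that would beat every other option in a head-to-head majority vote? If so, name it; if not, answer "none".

A

A vs B: 12–7 for A.
A vs E: 11–8 for A.
A vs C: 12–7 for A.
A vs D: 16–3 for A.
A beats every other option head-to-head.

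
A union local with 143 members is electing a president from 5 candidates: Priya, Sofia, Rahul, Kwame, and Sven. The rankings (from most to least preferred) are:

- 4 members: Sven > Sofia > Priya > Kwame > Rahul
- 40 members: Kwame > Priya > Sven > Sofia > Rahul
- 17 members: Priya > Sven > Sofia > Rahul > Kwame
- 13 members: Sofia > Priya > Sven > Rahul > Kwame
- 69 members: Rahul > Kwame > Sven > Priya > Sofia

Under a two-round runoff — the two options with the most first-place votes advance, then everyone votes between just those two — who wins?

Round 1 first-place votes: Priya 17, Sofia 13, Rahul 69, Kwame 40, Sven 4.
Rahul and Kwame advance.
Runoff: Rahul is preferred to Kwame by 99 voters; Kwame by 44.
Rahul wins the runoff.

Rahul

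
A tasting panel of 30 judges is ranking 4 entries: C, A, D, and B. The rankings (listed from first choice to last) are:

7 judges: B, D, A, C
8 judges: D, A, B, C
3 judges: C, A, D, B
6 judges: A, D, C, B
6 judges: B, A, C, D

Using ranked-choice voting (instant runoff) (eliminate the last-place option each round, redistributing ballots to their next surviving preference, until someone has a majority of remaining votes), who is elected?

A

Round 1: C 3, A 6, D 8, B 13. Eliminate C.
Round 2: A 9, D 8, B 13. Eliminate D.
Round 3: A 17, B 13. A has a majority.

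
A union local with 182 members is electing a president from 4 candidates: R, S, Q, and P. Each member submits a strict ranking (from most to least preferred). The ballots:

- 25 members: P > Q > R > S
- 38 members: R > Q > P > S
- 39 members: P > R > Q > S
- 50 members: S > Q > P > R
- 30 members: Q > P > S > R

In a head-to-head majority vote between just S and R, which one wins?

Voters preferring S to R: 80; preferring R to S: 102.
R wins the head-to-head.

R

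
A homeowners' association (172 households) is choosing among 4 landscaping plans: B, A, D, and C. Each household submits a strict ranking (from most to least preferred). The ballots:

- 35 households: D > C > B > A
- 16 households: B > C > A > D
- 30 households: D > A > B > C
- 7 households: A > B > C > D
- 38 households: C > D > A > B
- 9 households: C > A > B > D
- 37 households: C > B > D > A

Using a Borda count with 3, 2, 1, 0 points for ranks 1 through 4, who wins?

C

B: 35·1 + 16·3 + 30·1 + 7·2 + 38·0 + 9·1 + 37·2 = 210
A: 35·0 + 16·1 + 30·2 + 7·3 + 38·1 + 9·2 + 37·0 = 153
D: 35·3 + 16·0 + 30·3 + 7·0 + 38·2 + 9·0 + 37·1 = 308
C: 35·2 + 16·2 + 30·0 + 7·1 + 38·3 + 9·3 + 37·3 = 361
C has the highest Borda score (361).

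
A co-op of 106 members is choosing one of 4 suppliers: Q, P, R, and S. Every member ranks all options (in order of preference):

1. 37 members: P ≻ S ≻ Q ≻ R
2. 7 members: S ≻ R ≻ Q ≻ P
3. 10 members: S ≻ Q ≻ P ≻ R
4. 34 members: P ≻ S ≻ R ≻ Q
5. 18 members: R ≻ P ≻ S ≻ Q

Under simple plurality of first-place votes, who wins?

P

First-place votes: Q 0, P 71, R 18, S 17.
P has the most first-place votes.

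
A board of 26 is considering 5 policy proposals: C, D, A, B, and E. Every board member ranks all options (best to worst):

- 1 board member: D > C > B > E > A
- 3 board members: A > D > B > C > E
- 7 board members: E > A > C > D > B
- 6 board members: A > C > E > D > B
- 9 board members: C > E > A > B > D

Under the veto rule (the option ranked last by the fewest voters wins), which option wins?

C

Last-place votes: C 0, D 9, A 1, B 13, E 3.
C is ranked last by the fewest voters, so C wins.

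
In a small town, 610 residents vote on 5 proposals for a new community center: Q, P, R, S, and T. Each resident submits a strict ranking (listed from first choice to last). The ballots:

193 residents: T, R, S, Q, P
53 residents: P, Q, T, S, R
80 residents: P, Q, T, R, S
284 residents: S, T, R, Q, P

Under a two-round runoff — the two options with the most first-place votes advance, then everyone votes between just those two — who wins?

T

Round 1 first-place votes: Q 0, P 133, R 0, S 284, T 193.
S and T advance.
Runoff: S is preferred to T by 284 voters; T by 326.
T wins the runoff.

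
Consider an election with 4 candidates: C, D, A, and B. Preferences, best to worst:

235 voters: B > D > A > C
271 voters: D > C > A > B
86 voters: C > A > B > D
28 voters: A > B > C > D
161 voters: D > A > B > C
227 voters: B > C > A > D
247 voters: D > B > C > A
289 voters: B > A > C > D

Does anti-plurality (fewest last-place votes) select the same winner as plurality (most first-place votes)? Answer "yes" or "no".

no

Anti-plurality — last-place votes: C 396, D 630, A 247, B 271. Winner: A.
Plurality — first-place votes: C 86, D 679, A 28, B 751. Winner: B.
The two methods disagree.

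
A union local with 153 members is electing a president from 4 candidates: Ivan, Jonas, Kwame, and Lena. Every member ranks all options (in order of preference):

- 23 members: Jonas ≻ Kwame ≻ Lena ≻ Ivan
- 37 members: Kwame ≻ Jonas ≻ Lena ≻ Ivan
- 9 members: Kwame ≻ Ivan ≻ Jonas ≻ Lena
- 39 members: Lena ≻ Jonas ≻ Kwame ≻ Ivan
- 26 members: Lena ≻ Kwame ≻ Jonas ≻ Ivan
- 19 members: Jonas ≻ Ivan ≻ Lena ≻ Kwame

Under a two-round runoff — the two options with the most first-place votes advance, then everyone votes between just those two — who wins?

Lena

Round 1 first-place votes: Ivan 0, Jonas 42, Kwame 46, Lena 65.
Lena and Kwame advance.
Runoff: Lena is preferred to Kwame by 84 voters; Kwame by 69.
Lena wins the runoff.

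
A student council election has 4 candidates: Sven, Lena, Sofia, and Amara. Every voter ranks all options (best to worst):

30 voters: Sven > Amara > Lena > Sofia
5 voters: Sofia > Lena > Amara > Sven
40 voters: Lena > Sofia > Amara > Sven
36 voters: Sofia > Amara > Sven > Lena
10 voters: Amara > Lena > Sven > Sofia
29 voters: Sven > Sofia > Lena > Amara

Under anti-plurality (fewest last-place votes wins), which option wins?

Amara

Last-place votes: Sven 45, Lena 36, Sofia 40, Amara 29.
Amara is ranked last by the fewest voters, so Amara wins.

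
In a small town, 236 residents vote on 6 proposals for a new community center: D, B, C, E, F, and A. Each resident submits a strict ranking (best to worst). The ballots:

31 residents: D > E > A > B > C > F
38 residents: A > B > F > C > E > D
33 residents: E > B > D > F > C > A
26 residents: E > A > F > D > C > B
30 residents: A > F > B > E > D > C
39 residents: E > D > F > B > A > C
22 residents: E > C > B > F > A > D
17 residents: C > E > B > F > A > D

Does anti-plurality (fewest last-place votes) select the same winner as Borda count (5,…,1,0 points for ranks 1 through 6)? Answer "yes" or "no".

yes

Anti-plurality — last-place votes: D 77, B 26, C 69, E 0, F 31, A 33. Winner: E.
Borda — scores: D 492, B 631, C 339, E 890, F 573, A 615. Winner: E.
The two methods agree.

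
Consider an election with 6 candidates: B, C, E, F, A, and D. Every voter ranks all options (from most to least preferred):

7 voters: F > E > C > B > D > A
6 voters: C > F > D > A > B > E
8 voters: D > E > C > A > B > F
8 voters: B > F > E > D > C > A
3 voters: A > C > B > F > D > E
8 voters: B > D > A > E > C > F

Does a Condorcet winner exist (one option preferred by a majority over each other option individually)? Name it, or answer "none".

none

Checking pairwise contests:
C beats B 24–16.
E beats C 31–9.
B beats E 25–15.
B beats F 27–13.
B beats A 23–17.
B beats D 26–14.
Every option loses at least one head-to-head, so there is no Condorcet winner.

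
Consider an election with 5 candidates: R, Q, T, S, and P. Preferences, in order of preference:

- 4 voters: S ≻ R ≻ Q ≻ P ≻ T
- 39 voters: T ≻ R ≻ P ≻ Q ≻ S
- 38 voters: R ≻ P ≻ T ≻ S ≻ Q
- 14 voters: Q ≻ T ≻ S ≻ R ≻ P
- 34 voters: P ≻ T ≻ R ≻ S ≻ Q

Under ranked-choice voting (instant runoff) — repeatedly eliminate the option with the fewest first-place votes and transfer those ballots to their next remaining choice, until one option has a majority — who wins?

Round 1: R 38, Q 14, T 39, S 4, P 34. Eliminate S.
Round 2: R 42, Q 14, T 39, P 34. Eliminate Q.
Round 3: R 42, T 53, P 34. Eliminate P.
Round 4: R 42, T 87. T has a majority.

T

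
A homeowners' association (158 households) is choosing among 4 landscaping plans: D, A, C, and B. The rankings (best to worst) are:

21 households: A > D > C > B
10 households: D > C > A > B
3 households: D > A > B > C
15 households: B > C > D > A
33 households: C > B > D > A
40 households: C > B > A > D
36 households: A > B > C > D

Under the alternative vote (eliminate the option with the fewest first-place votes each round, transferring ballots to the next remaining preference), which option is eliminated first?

Round 1: D 13, A 57, C 73, B 15. Eliminate D.

D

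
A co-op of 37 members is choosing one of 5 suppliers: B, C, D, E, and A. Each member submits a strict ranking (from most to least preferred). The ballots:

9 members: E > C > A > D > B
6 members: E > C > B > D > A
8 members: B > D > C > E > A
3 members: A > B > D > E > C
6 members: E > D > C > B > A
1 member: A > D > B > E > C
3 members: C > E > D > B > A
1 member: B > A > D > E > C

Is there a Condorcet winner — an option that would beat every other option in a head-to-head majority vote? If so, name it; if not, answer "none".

E

E vs B: 24–13 for E.
E vs C: 26–11 for E.
E vs D: 24–13 for E.
E vs A: 32–5 for E.
E beats every other option head-to-head.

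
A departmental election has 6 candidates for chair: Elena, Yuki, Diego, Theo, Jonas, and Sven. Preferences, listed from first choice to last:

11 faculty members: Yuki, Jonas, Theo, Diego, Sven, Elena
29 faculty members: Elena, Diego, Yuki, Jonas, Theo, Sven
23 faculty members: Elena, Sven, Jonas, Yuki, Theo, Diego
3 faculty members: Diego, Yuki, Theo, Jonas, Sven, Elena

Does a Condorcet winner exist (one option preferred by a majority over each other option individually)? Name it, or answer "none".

Elena vs Yuki: 52–14 for Elena.
Elena vs Diego: 52–14 for Elena.
Elena vs Theo: 52–14 for Elena.
Elena vs Jonas: 52–14 for Elena.
Elena vs Sven: 52–14 for Elena.
Elena beats every other option head-to-head.

Elena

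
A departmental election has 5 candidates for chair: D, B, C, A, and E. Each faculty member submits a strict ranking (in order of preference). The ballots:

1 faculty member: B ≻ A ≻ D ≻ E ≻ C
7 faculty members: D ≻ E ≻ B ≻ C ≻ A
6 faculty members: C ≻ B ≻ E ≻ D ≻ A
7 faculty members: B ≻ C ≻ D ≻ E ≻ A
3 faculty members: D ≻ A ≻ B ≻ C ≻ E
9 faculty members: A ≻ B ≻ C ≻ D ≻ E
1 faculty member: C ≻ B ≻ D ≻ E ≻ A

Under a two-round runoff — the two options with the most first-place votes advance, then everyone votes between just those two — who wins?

D

Round 1 first-place votes: D 10, B 8, C 7, A 9, E 0.
D and A advance.
Runoff: D is preferred to A by 24 voters; A by 10.
D wins the runoff.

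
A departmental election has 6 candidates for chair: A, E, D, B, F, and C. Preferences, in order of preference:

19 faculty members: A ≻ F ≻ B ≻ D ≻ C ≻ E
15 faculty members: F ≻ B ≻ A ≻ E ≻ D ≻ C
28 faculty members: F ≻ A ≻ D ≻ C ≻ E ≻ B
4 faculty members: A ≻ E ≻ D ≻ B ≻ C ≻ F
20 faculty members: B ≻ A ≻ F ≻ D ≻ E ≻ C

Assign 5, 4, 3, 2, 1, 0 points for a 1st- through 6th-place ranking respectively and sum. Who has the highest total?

A

A: 19·5 + 15·3 + 28·4 + 4·5 + 20·4 = 352
E: 19·0 + 15·2 + 28·1 + 4·4 + 20·1 = 94
D: 19·2 + 15·1 + 28·3 + 4·3 + 20·2 = 189
B: 19·3 + 15·4 + 28·0 + 4·2 + 20·5 = 225
F: 19·4 + 15·5 + 28·5 + 4·0 + 20·3 = 351
C: 19·1 + 15·0 + 28·2 + 4·1 + 20·0 = 79
A has the highest Borda score (352).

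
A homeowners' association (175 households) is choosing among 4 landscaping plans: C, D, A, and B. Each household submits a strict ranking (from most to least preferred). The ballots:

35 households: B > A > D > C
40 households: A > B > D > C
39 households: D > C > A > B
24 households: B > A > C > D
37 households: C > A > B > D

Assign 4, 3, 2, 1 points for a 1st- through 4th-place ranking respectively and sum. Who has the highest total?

C: 35·1 + 40·1 + 39·3 + 24·2 + 37·4 = 388
D: 35·2 + 40·2 + 39·4 + 24·1 + 37·1 = 367
A: 35·3 + 40·4 + 39·2 + 24·3 + 37·3 = 526
B: 35·4 + 40·3 + 39·1 + 24·4 + 37·2 = 469
A has the highest Borda score (526).

A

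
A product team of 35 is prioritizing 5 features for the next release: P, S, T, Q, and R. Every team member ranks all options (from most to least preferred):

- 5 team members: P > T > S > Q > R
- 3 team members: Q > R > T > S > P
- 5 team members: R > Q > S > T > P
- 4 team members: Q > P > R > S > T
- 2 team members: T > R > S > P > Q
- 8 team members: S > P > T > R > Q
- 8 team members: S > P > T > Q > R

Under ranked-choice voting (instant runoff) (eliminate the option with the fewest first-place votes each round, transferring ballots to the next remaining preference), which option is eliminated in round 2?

Round 1: P 5, S 16, T 2, Q 7, R 5. Eliminate T.
Round 2: P 5, S 16, Q 7, R 7. Eliminate P.

P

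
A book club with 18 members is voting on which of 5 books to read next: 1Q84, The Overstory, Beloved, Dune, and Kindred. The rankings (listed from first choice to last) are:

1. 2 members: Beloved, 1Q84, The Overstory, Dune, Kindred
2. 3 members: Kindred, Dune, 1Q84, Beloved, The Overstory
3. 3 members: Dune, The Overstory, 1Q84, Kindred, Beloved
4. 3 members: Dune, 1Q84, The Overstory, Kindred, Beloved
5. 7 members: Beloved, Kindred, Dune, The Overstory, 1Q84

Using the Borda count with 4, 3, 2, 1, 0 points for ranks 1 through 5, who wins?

Dune

1Q84: 2·3 + 3·2 + 3·2 + 3·3 + 7·0 = 27
The Overstory: 2·2 + 3·0 + 3·3 + 3·2 + 7·1 = 26
Beloved: 2·4 + 3·1 + 3·0 + 3·0 + 7·4 = 39
Dune: 2·1 + 3·3 + 3·4 + 3·4 + 7·2 = 49
Kindred: 2·0 + 3·4 + 3·1 + 3·1 + 7·3 = 39
Dune has the highest Borda score (49).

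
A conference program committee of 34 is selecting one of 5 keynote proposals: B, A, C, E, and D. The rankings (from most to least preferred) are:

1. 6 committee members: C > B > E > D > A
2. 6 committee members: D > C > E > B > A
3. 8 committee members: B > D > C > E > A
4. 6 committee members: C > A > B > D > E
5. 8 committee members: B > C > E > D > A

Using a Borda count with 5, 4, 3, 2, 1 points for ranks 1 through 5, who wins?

B: 6·4 + 6·2 + 8·5 + 6·3 + 8·5 = 134
A: 6·1 + 6·1 + 8·1 + 6·4 + 8·1 = 52
C: 6·5 + 6·4 + 8·3 + 6·5 + 8·4 = 140
E: 6·3 + 6·3 + 8·2 + 6·1 + 8·3 = 82
D: 6·2 + 6·5 + 8·4 + 6·2 + 8·2 = 102
C has the highest Borda score (140).

C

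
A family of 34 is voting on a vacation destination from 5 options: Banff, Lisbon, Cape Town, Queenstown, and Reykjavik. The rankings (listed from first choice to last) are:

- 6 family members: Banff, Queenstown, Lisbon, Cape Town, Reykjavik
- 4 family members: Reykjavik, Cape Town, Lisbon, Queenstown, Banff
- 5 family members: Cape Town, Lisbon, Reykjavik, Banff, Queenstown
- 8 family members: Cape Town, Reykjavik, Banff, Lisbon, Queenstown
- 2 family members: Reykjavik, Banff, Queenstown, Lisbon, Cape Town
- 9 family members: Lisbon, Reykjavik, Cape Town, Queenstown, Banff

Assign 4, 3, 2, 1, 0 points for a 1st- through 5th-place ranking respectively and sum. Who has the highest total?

Banff: 6·4 + 4·0 + 5·1 + 8·2 + 2·3 + 9·0 = 51
Lisbon: 6·2 + 4·2 + 5·3 + 8·1 + 2·1 + 9·4 = 81
Cape Town: 6·1 + 4·3 + 5·4 + 8·4 + 2·0 + 9·2 = 88
Queenstown: 6·3 + 4·1 + 5·0 + 8·0 + 2·2 + 9·1 = 35
Reykjavik: 6·0 + 4·4 + 5·2 + 8·3 + 2·4 + 9·3 = 85
Cape Town has the highest Borda score (88).

Cape Town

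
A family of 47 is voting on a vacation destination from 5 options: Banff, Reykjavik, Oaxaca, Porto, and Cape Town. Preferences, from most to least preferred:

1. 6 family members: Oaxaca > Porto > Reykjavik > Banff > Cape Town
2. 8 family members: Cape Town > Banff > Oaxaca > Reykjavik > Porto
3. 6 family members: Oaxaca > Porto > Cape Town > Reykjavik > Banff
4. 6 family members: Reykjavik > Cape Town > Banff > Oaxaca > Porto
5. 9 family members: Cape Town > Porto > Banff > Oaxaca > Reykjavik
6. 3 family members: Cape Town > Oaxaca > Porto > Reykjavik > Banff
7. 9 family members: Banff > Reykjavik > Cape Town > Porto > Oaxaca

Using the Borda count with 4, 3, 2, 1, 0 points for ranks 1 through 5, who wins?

Banff: 6·1 + 8·3 + 6·0 + 6·2 + 9·2 + 3·0 + 9·4 = 96
Reykjavik: 6·2 + 8·1 + 6·1 + 6·4 + 9·0 + 3·1 + 9·3 = 80
Oaxaca: 6·4 + 8·2 + 6·4 + 6·1 + 9·1 + 3·3 + 9·0 = 88
Porto: 6·3 + 8·0 + 6·3 + 6·0 + 9·3 + 3·2 + 9·1 = 78
Cape Town: 6·0 + 8·4 + 6·2 + 6·3 + 9·4 + 3·4 + 9·2 = 128
Cape Town has the highest Borda score (128).

Cape Town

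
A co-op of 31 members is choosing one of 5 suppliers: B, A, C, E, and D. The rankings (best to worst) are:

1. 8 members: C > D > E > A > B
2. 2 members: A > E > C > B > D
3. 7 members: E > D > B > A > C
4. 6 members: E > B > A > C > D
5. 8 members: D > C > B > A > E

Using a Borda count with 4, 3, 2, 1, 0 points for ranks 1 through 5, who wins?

D

B: 8·0 + 2·1 + 7·2 + 6·3 + 8·2 = 50
A: 8·1 + 2·4 + 7·1 + 6·2 + 8·1 = 43
C: 8·4 + 2·2 + 7·0 + 6·1 + 8·3 = 66
E: 8·2 + 2·3 + 7·4 + 6·4 + 8·0 = 74
D: 8·3 + 2·0 + 7·3 + 6·0 + 8·4 = 77
D has the highest Borda score (77).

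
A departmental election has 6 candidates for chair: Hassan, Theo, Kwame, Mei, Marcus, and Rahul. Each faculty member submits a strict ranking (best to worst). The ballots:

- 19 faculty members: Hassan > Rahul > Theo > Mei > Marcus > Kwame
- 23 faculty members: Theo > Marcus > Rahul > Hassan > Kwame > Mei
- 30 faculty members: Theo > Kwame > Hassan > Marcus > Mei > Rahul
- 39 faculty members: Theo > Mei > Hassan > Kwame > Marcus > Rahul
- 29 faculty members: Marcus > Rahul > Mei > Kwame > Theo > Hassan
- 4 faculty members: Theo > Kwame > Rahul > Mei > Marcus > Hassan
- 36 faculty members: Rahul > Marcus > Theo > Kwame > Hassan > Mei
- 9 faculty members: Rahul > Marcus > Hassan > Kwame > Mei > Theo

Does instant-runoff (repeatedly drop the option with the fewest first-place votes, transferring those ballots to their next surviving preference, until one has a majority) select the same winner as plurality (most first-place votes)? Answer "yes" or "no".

Instant-runoff — R1 Hassan 19, Theo 96, Kwame 0, Mei 0, Marcus 29, Rahul 45 (Theo winner). Winner: Theo.
Plurality — first-place votes: Hassan 19, Theo 96, Kwame 0, Mei 0, Marcus 29, Rahul 45. Winner: Theo.
The two methods agree.

yes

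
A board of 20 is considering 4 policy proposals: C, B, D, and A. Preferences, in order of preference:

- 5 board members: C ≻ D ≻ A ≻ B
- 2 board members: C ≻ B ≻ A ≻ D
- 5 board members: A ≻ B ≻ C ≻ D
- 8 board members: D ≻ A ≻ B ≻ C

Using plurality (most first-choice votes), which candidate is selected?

D

First-place votes: C 7, B 0, D 8, A 5.
D has the most first-place votes.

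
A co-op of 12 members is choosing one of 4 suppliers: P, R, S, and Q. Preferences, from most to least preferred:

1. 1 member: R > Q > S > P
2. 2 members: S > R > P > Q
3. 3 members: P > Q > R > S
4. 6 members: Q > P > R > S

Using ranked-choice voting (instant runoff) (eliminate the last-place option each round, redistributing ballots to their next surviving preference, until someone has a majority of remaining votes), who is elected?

Q

Round 1: P 3, R 1, S 2, Q 6. Eliminate R.
Round 2: P 3, S 2, Q 7. Q has a majority.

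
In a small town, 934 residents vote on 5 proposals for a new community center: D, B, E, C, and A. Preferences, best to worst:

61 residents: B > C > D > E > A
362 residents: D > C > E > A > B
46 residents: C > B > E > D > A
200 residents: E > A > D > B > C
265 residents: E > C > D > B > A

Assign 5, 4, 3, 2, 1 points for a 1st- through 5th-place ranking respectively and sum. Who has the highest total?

E

D: 61·3 + 362·5 + 46·2 + 200·3 + 265·3 = 3480
B: 61·5 + 362·1 + 46·4 + 200·2 + 265·2 = 1781
E: 61·2 + 362·3 + 46·3 + 200·5 + 265·5 = 3671
C: 61·4 + 362·4 + 46·5 + 200·1 + 265·4 = 3182
A: 61·1 + 362·2 + 46·1 + 200·4 + 265·1 = 1896
E has the highest Borda score (3671).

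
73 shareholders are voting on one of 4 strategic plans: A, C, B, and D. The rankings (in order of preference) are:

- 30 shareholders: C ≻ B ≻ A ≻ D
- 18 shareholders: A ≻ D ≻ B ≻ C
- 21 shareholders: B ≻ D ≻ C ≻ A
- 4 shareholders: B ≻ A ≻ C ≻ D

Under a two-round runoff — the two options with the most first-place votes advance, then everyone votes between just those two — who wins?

B

Round 1 first-place votes: A 18, C 30, B 25, D 0.
C and B advance.
Runoff: C is preferred to B by 30 voters; B by 43.
B wins the runoff.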